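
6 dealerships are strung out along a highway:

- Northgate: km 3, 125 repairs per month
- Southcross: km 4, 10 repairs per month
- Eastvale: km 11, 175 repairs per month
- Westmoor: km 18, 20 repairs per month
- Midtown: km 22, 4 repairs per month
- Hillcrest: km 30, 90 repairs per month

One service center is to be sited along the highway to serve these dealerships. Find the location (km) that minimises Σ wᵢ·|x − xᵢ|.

x = 11

For a sum of weighted absolute distances on a line, the optimum is the weighted median (not the mean). Total weight W = 424; half-weight = 212.
Sort by position and accumulate weight:
  km 3 (Northgate, w=125) → cum 125
  km 4 (Southcross, w=10) → cum 135
  km 11 (Eastvale, w=175) → cum 310  ≥ 212 → median here
  km 18 (Westmoor, w=20) → cum 330
  km 22 (Midtown, w=4) → cum 334
  km 30 (Hillcrest, w=90) → cum 424
Optimal location: km 11.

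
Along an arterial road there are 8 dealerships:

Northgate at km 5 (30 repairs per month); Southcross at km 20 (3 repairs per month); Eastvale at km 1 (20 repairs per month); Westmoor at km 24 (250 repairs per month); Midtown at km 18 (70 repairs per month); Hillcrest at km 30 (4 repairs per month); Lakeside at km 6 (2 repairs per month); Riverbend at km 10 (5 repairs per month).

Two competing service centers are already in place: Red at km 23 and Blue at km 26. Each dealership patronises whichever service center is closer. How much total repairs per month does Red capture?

The indifferent point is the midpoint (23+26)/2 = 24.5; dealerships left of it (closer to Red at 23) go to Red, those right go to Blue.
  Eastvale at 1 (w=20) → Red
  Northgate at 5 (w=30) → Red
  Lakeside at 6 (w=2) → Red
  Riverbend at 10 (w=5) → Red
  Midtown at 18 (w=70) → Red
  Southcross at 20 (w=3) → Red
  Westmoor at 24 (w=250) → Red
  Hillcrest at 30 (w=4) → Blue
Red captures 380; Blue captures 4.

380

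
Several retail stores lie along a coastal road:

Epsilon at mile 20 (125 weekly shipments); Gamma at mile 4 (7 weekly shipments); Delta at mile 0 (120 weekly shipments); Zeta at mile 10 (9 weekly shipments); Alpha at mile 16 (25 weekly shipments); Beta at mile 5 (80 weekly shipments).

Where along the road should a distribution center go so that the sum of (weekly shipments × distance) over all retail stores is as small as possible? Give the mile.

x = 5

For a sum of weighted absolute distances on a line, the optimum is the weighted median (not the mean). Total weight W = 366; half-weight = 183.
Sort by position and accumulate weight:
  mile 0 (Delta, w=120) → cum 120
  mile 4 (Gamma, w=7) → cum 127
  mile 5 (Beta, w=80) → cum 207  ≥ 183 → median here
  mile 10 (Zeta, w=9) → cum 216
  mile 16 (Alpha, w=25) → cum 241
  mile 20 (Epsilon, w=125) → cum 366
Optimal location: mile 5.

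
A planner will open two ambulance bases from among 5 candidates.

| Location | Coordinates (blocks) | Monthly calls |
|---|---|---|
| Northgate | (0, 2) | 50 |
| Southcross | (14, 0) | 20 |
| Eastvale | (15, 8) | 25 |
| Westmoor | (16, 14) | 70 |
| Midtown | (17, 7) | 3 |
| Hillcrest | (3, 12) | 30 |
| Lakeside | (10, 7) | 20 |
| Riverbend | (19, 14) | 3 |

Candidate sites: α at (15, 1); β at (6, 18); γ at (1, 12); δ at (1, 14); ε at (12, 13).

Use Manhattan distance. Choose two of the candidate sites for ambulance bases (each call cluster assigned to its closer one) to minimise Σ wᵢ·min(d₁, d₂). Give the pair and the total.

Evaluate every pair (each demand assigned to the nearer of the two):
  {γ, ε}: total = 1677
  {δ, ε}: total = 1837
  {α, ε}: total = 1873
  {α, γ}: total = 2100
  {α, δ}: total = 2260
  {β, ε}: total = 2437
  {α, β}: total = 2560
  {β, γ}: total = 2934
  {γ, δ}: total = 3007
  {β, δ}: total = 3162
Best pair: {γ, ε} with total 1677.

{γ, ε}, total 1677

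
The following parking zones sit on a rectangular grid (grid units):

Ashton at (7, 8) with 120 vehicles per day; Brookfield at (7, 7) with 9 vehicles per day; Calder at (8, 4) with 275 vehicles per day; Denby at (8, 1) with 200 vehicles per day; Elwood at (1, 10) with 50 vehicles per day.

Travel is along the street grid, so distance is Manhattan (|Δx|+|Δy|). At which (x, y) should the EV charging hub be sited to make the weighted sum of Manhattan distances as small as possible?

(8, 4)

Manhattan distance separates: Σwᵢ(|x−xᵢ|+|y−yᵢ|) = Σwᵢ|x−xᵢ| + Σwᵢ|y−yᵢ|, so x and y are optimised independently as 1-D weighted medians.
Total weight W = 654; half = 327.
x-coordinate, sorted with cumulative weight:
  x=1 (Elwood, w=50) cum 50
  x=7 (Ashton, w=120) cum 170
  x=7 (Brookfield, w=9) cum 179
  x=8 (Calder, w=275) cum 454  ← median
  x=8 (Denby, w=200) cum 654
⇒ x* = 8
y-coordinate, sorted with cumulative weight:
  y=1 (Denby, w=200) cum 200
  y=4 (Calder, w=275) cum 475  ← median
  y=7 (Brookfield, w=9) cum 484
  y=8 (Ashton, w=120) cum 604
  y=10 (Elwood, w=50) cum 654
⇒ y* = 4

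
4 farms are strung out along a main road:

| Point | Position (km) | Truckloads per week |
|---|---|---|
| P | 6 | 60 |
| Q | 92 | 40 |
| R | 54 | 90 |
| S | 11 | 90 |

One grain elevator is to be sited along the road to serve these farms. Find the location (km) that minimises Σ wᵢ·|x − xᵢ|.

x = 11

For a sum of weighted absolute distances on a line, the optimum is the weighted median (not the mean). Total weight W = 280; half-weight = 140.
Sort by position and accumulate weight:
  km 6 (P, w=60) → cum 60
  km 11 (S, w=90) → cum 150  ≥ 140 → median here
  km 54 (R, w=90) → cum 240
  km 92 (Q, w=40) → cum 280
Optimal location: km 11.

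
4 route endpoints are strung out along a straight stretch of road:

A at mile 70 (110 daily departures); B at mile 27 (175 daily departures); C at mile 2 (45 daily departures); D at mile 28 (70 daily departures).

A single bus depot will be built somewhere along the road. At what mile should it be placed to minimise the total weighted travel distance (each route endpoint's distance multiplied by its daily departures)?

x = 27

For a sum of weighted absolute distances on a line, the optimum is the weighted median (not the mean). Total weight W = 400; half-weight = 200.
Sort by position and accumulate weight:
  mile 2 (C, w=45) → cum 45
  mile 27 (B, w=175) → cum 220  ≥ 200 → median here
  mile 28 (D, w=70) → cum 290
  mile 70 (A, w=110) → cum 400
Optimal location: mile 27.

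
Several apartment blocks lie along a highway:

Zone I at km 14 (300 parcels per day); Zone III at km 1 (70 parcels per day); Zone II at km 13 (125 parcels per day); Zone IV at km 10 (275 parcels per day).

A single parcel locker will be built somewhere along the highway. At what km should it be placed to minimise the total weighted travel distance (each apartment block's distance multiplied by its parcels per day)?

x = 13

For a sum of weighted absolute distances on a line, the optimum is the weighted median (not the mean). Total weight W = 770; half-weight = 385.
Sort by position and accumulate weight:
  km 1 (Zone III, w=70) → cum 70
  km 10 (Zone IV, w=275) → cum 345
  km 13 (Zone II, w=125) → cum 470  ≥ 385 → median here
  km 14 (Zone I, w=300) → cum 770
Optimal location: km 13.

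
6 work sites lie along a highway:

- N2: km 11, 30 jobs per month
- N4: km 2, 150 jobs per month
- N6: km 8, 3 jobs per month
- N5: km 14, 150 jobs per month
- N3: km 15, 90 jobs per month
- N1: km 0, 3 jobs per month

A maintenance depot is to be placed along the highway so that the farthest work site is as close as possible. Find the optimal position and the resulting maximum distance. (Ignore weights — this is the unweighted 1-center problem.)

The 1-center on a line is the midpoint of the two extreme points: leftmost at 0, rightmost at 15.
Optimal location = (0 + 15)/2 = 7.5; maximum distance = (15 − 0)/2 = 7.5.

location 7.5, max distance 7.5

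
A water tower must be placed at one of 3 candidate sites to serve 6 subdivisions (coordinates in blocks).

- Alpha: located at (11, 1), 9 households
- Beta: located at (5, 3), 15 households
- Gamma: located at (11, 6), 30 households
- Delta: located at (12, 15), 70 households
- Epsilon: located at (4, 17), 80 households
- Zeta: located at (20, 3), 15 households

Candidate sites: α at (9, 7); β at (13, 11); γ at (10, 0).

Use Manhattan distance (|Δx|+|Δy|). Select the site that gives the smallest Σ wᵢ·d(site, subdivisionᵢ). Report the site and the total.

Total weighted distance at each candidate:
  α (9, 7): total = 2477
  β (13, 11): total = 2333
  γ (10, 0): total = 3573
Minimum is at β with total 2333 blocks.

β, total 2333 blocks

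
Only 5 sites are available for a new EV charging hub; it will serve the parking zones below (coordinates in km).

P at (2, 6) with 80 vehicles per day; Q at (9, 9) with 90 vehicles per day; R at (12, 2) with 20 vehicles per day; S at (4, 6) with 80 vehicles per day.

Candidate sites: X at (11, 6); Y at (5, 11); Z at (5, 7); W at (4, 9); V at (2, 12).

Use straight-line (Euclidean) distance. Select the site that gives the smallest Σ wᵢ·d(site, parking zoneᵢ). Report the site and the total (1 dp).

Total weighted distance at each candidate:
  X (11, 6): total = 1687.0
  Y (5, 11): total = 1504.9
  Z (5, 7): total = 940.7
  W (4, 9): total = 1191.0
  V (2, 12): total = 1954.2
Minimum is at Z with total 940.7 km.

Z, total 940.7 km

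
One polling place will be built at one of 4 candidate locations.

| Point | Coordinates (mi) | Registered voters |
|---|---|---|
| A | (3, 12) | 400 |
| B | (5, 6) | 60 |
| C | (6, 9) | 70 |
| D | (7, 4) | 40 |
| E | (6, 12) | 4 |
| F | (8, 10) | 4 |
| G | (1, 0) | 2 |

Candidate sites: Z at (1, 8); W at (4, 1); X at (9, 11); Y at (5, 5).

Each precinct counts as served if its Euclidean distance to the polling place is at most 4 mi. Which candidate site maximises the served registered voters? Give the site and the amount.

Coverage radius r = 4 mi; a point is covered iff (Δx)²+(Δy)² ≤ 4² = 16.
  Z (1, 8): covers {none} → 0
  W (4, 1): covers {G} → 2
  X (9, 11): covers {C, E, F} → 78
  Y (5, 5): covers {B, D} → 100
Maximum coverage at Y: 100 registered voters.

Y, covering 100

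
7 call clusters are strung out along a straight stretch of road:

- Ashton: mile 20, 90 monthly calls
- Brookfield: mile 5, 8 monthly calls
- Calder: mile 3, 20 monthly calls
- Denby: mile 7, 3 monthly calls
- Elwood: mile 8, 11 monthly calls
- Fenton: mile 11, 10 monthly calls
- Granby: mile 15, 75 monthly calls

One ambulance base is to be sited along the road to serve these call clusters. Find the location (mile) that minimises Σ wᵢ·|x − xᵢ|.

x = 15

For a sum of weighted absolute distances on a line, the optimum is the weighted median (not the mean). Total weight W = 217; half-weight = 108.5.
Sort by position and accumulate weight:
  mile 3 (Calder, w=20) → cum 20
  mile 5 (Brookfield, w=8) → cum 28
  mile 7 (Denby, w=3) → cum 31
  mile 8 (Elwood, w=11) → cum 42
  mile 11 (Fenton, w=10) → cum 52
  mile 15 (Granby, w=75) → cum 127  ≥ 108.5 → median here
  mile 20 (Ashton, w=90) → cum 217
Optimal location: mile 15.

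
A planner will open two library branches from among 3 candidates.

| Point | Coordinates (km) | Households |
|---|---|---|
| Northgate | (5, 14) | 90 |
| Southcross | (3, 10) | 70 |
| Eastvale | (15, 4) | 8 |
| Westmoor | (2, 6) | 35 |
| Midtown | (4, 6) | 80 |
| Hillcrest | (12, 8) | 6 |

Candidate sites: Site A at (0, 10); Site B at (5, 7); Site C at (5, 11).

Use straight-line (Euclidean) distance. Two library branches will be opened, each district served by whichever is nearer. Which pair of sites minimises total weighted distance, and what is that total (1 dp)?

Evaluate every pair (each demand assigned to the nearer of the two):
  {Site B, Site C}: total = 776.3
  {Site A, Site C}: total = 1134.3
  {Site A, Site B}: total = 1136.0
Best pair: {Site B, Site C} with total 776.3.

{Site B, Site C}, total 776.3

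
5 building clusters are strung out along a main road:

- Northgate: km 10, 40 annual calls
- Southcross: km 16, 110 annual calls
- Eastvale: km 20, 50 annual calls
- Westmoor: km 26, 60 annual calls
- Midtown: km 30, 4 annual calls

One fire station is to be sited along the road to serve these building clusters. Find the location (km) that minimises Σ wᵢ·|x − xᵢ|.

For a sum of weighted absolute distances on a line, the optimum is the weighted median (not the mean). Total weight W = 264; half-weight = 132.
Sort by position and accumulate weight:
  km 10 (Northgate, w=40) → cum 40
  km 16 (Southcross, w=110) → cum 150  ≥ 132 → median here
  km 20 (Eastvale, w=50) → cum 200
  km 26 (Westmoor, w=60) → cum 260
  km 30 (Midtown, w=4) → cum 264
Optimal location: km 16.

x = 16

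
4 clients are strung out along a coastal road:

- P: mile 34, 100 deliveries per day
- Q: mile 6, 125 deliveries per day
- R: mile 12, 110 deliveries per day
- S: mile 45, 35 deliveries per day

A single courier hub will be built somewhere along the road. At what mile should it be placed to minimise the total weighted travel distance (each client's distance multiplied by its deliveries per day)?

x = 12

For a sum of weighted absolute distances on a line, the optimum is the weighted median (not the mean). Total weight W = 370; half-weight = 185.
Sort by position and accumulate weight:
  mile 6 (Q, w=125) → cum 125
  mile 12 (R, w=110) → cum 235  ≥ 185 → median here
  mile 34 (P, w=100) → cum 335
  mile 45 (S, w=35) → cum 370
Optimal location: mile 12.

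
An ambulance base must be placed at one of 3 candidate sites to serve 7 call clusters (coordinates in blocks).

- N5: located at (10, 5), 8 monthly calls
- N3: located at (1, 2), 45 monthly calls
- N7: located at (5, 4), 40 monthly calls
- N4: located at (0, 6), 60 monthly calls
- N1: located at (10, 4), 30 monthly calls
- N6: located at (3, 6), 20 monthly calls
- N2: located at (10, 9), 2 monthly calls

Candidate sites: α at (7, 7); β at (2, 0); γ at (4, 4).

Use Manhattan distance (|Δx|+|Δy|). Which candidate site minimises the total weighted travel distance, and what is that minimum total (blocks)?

γ, total 943 blocks

Total weighted distance at each candidate:
  α (7, 7): total = 1505
  β (2, 0): total = 1533
  γ (4, 4): total = 943
Minimum is at γ with total 943 blocks.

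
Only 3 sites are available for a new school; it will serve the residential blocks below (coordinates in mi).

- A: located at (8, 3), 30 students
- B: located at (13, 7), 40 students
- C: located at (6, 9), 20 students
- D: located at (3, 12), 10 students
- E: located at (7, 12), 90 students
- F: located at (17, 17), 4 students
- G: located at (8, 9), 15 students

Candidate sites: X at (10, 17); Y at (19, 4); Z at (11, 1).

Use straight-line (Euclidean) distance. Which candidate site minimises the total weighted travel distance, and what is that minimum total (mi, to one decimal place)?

Total weighted distance at each candidate:
  X (10, 17): total = 1783.3
  Y (19, 4): total = 2589.0
  Z (11, 1): total = 1935.8
Minimum is at X with total 1783.3 mi.

X, total 1783.3 mi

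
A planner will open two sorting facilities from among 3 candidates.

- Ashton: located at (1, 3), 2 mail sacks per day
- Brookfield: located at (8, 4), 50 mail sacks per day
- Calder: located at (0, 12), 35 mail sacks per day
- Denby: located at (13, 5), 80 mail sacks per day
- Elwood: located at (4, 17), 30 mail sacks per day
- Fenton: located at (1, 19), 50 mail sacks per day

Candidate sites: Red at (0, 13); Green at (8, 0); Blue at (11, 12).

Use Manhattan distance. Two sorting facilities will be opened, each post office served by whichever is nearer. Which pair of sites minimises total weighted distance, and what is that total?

{Red, Green}, total 1645

Evaluate every pair (each demand assigned to the nearer of the two):
  {Red, Green}: total = 1645
  {Red, Blue}: total = 1917
  {Green, Blue}: total = 2535
Best pair: {Red, Green} with total 1645.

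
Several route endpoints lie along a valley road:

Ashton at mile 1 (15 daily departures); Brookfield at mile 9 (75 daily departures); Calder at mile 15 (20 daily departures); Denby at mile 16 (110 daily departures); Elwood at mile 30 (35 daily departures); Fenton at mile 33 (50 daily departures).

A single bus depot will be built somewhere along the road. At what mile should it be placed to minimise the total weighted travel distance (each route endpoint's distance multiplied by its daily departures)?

For a sum of weighted absolute distances on a line, the optimum is the weighted median (not the mean). Total weight W = 305; half-weight = 152.5.
Sort by position and accumulate weight:
  mile 1 (Ashton, w=15) → cum 15
  mile 9 (Brookfield, w=75) → cum 90
  mile 15 (Calder, w=20) → cum 110
  mile 16 (Denby, w=110) → cum 220  ≥ 152.5 → median here
  mile 30 (Elwood, w=35) → cum 255
  mile 33 (Fenton, w=50) → cum 305
Optimal location: mile 16.

x = 16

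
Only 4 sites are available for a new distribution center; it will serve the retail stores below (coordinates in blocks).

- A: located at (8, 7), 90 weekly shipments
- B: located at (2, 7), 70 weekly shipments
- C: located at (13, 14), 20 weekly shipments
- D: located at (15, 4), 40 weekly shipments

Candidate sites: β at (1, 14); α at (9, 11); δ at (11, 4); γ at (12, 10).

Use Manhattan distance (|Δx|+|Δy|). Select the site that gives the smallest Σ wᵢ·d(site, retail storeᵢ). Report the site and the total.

δ, total 1780 blocks

Total weighted distance at each candidate:
  β (1, 14): total = 3020
  α (9, 11): total = 1880
  δ (11, 4): total = 1780
  γ (12, 10): total = 2000
Minimum is at δ with total 1780 blocks.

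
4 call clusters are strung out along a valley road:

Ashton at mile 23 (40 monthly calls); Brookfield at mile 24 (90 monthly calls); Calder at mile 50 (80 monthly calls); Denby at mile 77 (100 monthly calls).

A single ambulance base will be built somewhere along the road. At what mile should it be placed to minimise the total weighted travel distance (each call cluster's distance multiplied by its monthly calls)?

For a sum of weighted absolute distances on a line, the optimum is the weighted median (not the mean). Total weight W = 310; half-weight = 155.
Sort by position and accumulate weight:
  mile 23 (Ashton, w=40) → cum 40
  mile 24 (Brookfield, w=90) → cum 130
  mile 50 (Calder, w=80) → cum 210  ≥ 155 → median here
  mile 77 (Denby, w=100) → cum 310
Optimal location: mile 50.

x = 50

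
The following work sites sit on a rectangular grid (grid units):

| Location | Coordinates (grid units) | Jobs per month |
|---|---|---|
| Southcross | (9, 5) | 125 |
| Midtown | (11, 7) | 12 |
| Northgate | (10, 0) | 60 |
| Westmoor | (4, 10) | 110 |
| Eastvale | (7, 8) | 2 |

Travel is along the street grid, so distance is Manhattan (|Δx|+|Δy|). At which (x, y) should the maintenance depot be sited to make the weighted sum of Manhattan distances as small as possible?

(9, 5)

Manhattan distance separates: Σwᵢ(|x−xᵢ|+|y−yᵢ|) = Σwᵢ|x−xᵢ| + Σwᵢ|y−yᵢ|, so x and y are optimised independently as 1-D weighted medians.
Total weight W = 309; half = 154.5.
x-coordinate, sorted with cumulative weight:
  x=4 (Westmoor, w=110) cum 110
  x=7 (Eastvale, w=2) cum 112
  x=9 (Southcross, w=125) cum 237  ← median
  x=10 (Northgate, w=60) cum 297
  x=11 (Midtown, w=12) cum 309
⇒ x* = 9
y-coordinate, sorted with cumulative weight:
  y=0 (Northgate, w=60) cum 60
  y=5 (Southcross, w=125) cum 185  ← median
  y=7 (Midtown, w=12) cum 197
  y=8 (Eastvale, w=2) cum 199
  y=10 (Westmoor, w=110) cum 309
⇒ y* = 5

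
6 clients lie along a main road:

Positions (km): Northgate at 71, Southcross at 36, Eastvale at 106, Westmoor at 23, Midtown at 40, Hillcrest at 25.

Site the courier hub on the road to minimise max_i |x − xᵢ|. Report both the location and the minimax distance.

location 64.5, max distance 41.5

The 1-center on a line is the midpoint of the two extreme points: leftmost at 23, rightmost at 106.
Optimal location = (23 + 106)/2 = 64.5; maximum distance = (106 − 23)/2 = 41.5.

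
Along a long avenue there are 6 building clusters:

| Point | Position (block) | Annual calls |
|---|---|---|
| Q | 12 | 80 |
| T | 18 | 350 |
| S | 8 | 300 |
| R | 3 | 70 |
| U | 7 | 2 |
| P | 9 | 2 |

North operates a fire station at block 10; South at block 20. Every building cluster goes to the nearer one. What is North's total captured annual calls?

The indifferent point is the midpoint (10+20)/2 = 15; building clusters left of it (closer to North at 10) go to North, those right go to South.
  R at 3 (w=70) → North
  U at 7 (w=2) → North
  S at 8 (w=300) → North
  P at 9 (w=2) → North
  Q at 12 (w=80) → North
  T at 18 (w=350) → South
North captures 454; South captures 350.

454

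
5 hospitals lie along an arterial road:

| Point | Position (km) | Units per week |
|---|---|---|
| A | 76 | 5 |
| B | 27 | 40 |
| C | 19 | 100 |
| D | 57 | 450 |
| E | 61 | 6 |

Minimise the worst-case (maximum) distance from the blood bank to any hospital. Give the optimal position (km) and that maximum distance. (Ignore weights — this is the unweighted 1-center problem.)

location 47.5, max distance 28.5

The 1-center on a line is the midpoint of the two extreme points: leftmost at 19, rightmost at 76.
Optimal location = (19 + 76)/2 = 47.5; maximum distance = (76 − 19)/2 = 28.5.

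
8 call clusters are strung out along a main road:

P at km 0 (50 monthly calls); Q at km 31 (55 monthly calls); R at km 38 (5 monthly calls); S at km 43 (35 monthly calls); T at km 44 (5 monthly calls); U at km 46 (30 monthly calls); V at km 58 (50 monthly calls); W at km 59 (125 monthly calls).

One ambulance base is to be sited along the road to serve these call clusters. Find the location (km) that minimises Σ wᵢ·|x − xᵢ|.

x = 46

For a sum of weighted absolute distances on a line, the optimum is the weighted median (not the mean). Total weight W = 355; half-weight = 177.5.
Sort by position and accumulate weight:
  km 0 (P, w=50) → cum 50
  km 31 (Q, w=55) → cum 105
  km 38 (R, w=5) → cum 110
  km 43 (S, w=35) → cum 145
  km 44 (T, w=5) → cum 150
  km 46 (U, w=30) → cum 180  ≥ 177.5 → median here
  km 58 (V, w=50) → cum 230
  km 59 (W, w=125) → cum 355
Optimal location: km 46.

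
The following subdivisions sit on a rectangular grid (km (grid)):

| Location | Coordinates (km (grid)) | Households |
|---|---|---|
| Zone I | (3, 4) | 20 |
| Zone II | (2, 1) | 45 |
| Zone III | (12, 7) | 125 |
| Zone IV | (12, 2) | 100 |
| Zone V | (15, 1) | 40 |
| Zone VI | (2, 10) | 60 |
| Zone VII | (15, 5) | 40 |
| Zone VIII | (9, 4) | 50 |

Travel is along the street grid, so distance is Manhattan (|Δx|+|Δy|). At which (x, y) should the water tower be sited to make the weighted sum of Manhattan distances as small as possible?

(12, 4)

Manhattan distance separates: Σwᵢ(|x−xᵢ|+|y−yᵢ|) = Σwᵢ|x−xᵢ| + Σwᵢ|y−yᵢ|, so x and y are optimised independently as 1-D weighted medians.
Total weight W = 480; half = 240.
x-coordinate, sorted with cumulative weight:
  x=2 (Zone II, w=45) cum 45
  x=2 (Zone VI, w=60) cum 105
  x=3 (Zone I, w=20) cum 125
  x=9 (Zone VIII, w=50) cum 175
  x=12 (Zone III, w=125) cum 300  ← median
  x=12 (Zone IV, w=100) cum 400
  x=15 (Zone V, w=40) cum 440
  x=15 (Zone VII, w=40) cum 480
⇒ x* = 12
y-coordinate, sorted with cumulative weight:
  y=1 (Zone II, w=45) cum 45
  y=1 (Zone V, w=40) cum 85
  y=2 (Zone IV, w=100) cum 185
  y=4 (Zone I, w=20) cum 205
  y=4 (Zone VIII, w=50) cum 255  ← median
  y=5 (Zone VII, w=40) cum 295
  y=7 (Zone III, w=125) cum 420
  y=10 (Zone VI, w=60) cum 480
⇒ y* = 4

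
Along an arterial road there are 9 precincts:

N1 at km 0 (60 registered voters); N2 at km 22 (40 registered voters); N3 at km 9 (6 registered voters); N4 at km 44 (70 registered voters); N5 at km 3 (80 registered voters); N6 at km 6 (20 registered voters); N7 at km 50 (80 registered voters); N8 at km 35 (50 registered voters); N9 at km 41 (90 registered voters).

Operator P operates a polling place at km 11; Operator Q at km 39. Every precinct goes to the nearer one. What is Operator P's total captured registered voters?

206

The indifferent point is the midpoint (11+39)/2 = 25; precincts left of it (closer to Operator P at 11) go to Operator P, those right go to Operator Q.
  N1 at 0 (w=60) → Operator P
  N5 at 3 (w=80) → Operator P
  N6 at 6 (w=20) → Operator P
  N3 at 9 (w=6) → Operator P
  N2 at 22 (w=40) → Operator P
  N8 at 35 (w=50) → Operator Q
  N9 at 41 (w=90) → Operator Q
  N4 at 44 (w=70) → Operator Q
  N7 at 50 (w=80) → Operator Q
Operator P captures 206; Operator Q captures 290.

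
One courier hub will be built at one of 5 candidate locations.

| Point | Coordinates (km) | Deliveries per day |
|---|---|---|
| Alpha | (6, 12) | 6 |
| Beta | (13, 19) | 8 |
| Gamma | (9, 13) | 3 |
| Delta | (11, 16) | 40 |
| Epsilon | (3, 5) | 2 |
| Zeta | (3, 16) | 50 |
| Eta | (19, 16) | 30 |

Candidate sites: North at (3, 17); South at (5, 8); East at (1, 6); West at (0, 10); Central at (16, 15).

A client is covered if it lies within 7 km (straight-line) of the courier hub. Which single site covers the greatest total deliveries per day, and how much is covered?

Central, covering 78

Coverage radius r = 7 km; a point is covered iff (Δx)²+(Δy)² ≤ 7² = 49.
  North (3, 17): covers {Alpha, Zeta} → 56
  South (5, 8): covers {Alpha, Gamma, Epsilon} → 11
  East (1, 6): covers {Epsilon} → 2
  West (0, 10): covers {Alpha, Epsilon, Zeta} → 58
  Central (16, 15): covers {Beta, Delta, Eta} → 78
Maximum coverage at Central: 78 deliveries per day.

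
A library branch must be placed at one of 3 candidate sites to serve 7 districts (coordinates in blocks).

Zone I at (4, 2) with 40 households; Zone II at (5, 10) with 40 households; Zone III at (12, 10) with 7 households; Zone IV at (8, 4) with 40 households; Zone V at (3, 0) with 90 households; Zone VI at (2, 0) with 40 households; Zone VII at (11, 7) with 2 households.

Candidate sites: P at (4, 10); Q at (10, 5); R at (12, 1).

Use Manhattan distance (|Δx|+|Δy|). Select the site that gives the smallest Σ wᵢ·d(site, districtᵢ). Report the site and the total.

P, total 2306 blocks

Total weighted distance at each candidate:
  P (4, 10): total = 2306
  Q (10, 5): total = 2535
  R (12, 1): total = 2697
Minimum is at P with total 2306 blocks.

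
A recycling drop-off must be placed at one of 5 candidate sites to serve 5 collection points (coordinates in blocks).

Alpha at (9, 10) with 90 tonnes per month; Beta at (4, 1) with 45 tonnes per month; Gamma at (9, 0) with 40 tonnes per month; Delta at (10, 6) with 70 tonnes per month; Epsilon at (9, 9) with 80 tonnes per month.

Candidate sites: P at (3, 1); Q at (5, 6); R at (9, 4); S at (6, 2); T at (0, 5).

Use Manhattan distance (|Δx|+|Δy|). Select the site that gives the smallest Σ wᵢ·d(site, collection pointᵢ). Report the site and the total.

R, total 1670 blocks

Total weighted distance at each candidate:
  P (3, 1): total = 3635
  Q (5, 6): total = 2300
  R (9, 4): total = 1670
  S (6, 2): total = 2685
  T (0, 5): total = 3990
Minimum is at R with total 1670 blocks.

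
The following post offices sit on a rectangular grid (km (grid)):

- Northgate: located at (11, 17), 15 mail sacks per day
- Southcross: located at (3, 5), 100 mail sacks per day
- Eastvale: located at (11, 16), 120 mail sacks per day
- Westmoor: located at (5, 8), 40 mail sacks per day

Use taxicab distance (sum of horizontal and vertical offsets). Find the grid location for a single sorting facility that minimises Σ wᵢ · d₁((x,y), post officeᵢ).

(5, 8)

Manhattan distance separates: Σwᵢ(|x−xᵢ|+|y−yᵢ|) = Σwᵢ|x−xᵢ| + Σwᵢ|y−yᵢ|, so x and y are optimised independently as 1-D weighted medians.
Total weight W = 275; half = 137.5.
x-coordinate, sorted with cumulative weight:
  x=3 (Southcross, w=100) cum 100
  x=5 (Westmoor, w=40) cum 140  ← median
  x=11 (Northgate, w=15) cum 155
  x=11 (Eastvale, w=120) cum 275
⇒ x* = 5
y-coordinate, sorted with cumulative weight:
  y=5 (Southcross, w=100) cum 100
  y=8 (Westmoor, w=40) cum 140  ← median
  y=16 (Eastvale, w=120) cum 260
  y=17 (Northgate, w=15) cum 275
⇒ y* = 8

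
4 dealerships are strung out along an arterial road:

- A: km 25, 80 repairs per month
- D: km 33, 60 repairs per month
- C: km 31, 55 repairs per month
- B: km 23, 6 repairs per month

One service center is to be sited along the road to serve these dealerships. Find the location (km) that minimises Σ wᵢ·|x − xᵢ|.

x = 31

For a sum of weighted absolute distances on a line, the optimum is the weighted median (not the mean). Total weight W = 201; half-weight = 100.5.
Sort by position and accumulate weight:
  km 23 (B, w=6) → cum 6
  km 25 (A, w=80) → cum 86
  km 31 (C, w=55) → cum 141  ≥ 100.5 → median here
  km 33 (D, w=60) → cum 201
Optimal location: km 31.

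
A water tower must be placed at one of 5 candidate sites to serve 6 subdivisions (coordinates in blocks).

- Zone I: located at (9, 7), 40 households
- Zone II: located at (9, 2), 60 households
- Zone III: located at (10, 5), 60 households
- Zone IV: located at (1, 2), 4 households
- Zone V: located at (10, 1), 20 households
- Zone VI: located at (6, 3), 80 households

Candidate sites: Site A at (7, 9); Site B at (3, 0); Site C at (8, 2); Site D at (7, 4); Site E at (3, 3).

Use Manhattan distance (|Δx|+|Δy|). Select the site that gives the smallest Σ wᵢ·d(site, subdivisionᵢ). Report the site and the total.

Site C, total 928 blocks

Total weighted distance at each candidate:
  Site A (7, 9): total = 1952
  Site B (3, 0): total = 2376
  Site C (8, 2): total = 928
  Site D (7, 4): total = 992
  Site E (3, 3): total = 1792
Minimum is at Site C with total 928 blocks.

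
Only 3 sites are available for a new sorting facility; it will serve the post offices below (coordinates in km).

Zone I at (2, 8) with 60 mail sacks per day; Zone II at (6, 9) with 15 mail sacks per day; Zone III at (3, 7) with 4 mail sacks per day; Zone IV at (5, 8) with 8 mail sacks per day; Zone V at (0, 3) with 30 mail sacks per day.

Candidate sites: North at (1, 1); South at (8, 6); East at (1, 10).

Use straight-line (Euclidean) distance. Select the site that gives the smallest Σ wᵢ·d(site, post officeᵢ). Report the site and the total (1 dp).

Total weighted distance at each candidate:
  North (1, 1): total = 722.7
  South (8, 6): total = 739.1
  East (1, 10): total = 473.0
Minimum is at East with total 473.0 km.

East, total 473.0 km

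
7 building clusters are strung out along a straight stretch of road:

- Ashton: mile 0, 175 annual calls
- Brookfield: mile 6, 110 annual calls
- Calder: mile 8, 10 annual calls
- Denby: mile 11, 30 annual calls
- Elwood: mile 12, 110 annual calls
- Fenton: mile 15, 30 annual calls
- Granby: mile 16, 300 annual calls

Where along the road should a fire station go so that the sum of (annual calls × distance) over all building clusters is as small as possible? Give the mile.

x = 12

For a sum of weighted absolute distances on a line, the optimum is the weighted median (not the mean). Total weight W = 765; half-weight = 382.5.
Sort by position and accumulate weight:
  mile 0 (Ashton, w=175) → cum 175
  mile 6 (Brookfield, w=110) → cum 285
  mile 8 (Calder, w=10) → cum 295
  mile 11 (Denby, w=30) → cum 325
  mile 12 (Elwood, w=110) → cum 435  ≥ 382.5 → median here
  mile 15 (Fenton, w=30) → cum 465
  mile 16 (Granby, w=300) → cum 765
Optimal location: mile 12.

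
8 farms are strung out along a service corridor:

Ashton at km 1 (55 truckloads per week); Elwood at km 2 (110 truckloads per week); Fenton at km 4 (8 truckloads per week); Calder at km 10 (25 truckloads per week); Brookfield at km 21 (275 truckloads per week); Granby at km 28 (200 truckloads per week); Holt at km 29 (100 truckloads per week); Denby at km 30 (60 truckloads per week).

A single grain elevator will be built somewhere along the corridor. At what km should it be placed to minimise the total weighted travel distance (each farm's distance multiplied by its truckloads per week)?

For a sum of weighted absolute distances on a line, the optimum is the weighted median (not the mean). Total weight W = 833; half-weight = 416.5.
Sort by position and accumulate weight:
  km 1 (Ashton, w=55) → cum 55
  km 2 (Elwood, w=110) → cum 165
  km 4 (Fenton, w=8) → cum 173
  km 10 (Calder, w=25) → cum 198
  km 21 (Brookfield, w=275) → cum 473  ≥ 416.5 → median here
  km 28 (Granby, w=200) → cum 673
  km 29 (Holt, w=100) → cum 773
  km 30 (Denby, w=60) → cum 833
Optimal location: km 21.

x = 21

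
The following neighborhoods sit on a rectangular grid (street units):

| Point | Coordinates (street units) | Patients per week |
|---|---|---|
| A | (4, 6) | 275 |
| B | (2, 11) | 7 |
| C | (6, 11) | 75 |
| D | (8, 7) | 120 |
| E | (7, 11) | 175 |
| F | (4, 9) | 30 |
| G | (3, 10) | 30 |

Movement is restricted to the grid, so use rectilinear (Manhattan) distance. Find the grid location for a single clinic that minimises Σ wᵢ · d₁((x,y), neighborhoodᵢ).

(6, 7)

Manhattan distance separates: Σwᵢ(|x−xᵢ|+|y−yᵢ|) = Σwᵢ|x−xᵢ| + Σwᵢ|y−yᵢ|, so x and y are optimised independently as 1-D weighted medians.
Total weight W = 712; half = 356.
x-coordinate, sorted with cumulative weight:
  x=2 (B, w=7) cum 7
  x=3 (G, w=30) cum 37
  x=4 (A, w=275) cum 312
  x=4 (F, w=30) cum 342
  x=6 (C, w=75) cum 417  ← median
  x=7 (E, w=175) cum 592
  x=8 (D, w=120) cum 712
⇒ x* = 6
y-coordinate, sorted with cumulative weight:
  y=6 (A, w=275) cum 275
  y=7 (D, w=120) cum 395  ← median
  y=9 (F, w=30) cum 425
  y=10 (G, w=30) cum 455
  y=11 (B, w=7) cum 462
  y=11 (C, w=75) cum 537
  y=11 (E, w=175) cum 712
⇒ y* = 7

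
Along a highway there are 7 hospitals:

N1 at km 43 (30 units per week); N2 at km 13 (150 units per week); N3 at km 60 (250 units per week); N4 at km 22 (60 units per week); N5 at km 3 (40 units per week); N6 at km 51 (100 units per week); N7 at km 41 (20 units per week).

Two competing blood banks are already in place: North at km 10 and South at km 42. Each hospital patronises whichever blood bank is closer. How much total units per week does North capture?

250

The indifferent point is the midpoint (10+42)/2 = 26; hospitals left of it (closer to North at 10) go to North, those right go to South.
  N5 at 3 (w=40) → North
  N2 at 13 (w=150) → North
  N4 at 22 (w=60) → North
  N7 at 41 (w=20) → South
  N1 at 43 (w=30) → South
  N6 at 51 (w=100) → South
  N3 at 60 (w=250) → South
North captures 250; South captures 400.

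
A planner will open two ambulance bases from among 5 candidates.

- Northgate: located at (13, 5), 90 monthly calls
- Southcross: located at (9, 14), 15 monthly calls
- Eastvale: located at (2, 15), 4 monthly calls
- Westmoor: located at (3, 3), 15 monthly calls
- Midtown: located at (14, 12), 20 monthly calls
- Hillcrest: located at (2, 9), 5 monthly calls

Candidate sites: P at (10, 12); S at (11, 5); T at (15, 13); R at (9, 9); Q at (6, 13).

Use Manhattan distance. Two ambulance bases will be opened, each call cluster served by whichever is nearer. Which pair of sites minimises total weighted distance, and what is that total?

Evaluate every pair (each demand assigned to the nearer of the two):
  {P, S}: total = 554
  {S, T}: total = 600
  {S, Q}: total = 634
  {S, R}: total = 652
  {T, R}: total = 1102
  {P, R}: total = 1104
  {R, Q}: total = 1179
  {T, Q}: total = 1259
  {P, Q}: total = 1284
  {P, T}: total = 1324
Best pair: {P, S} with total 554.

{P, S}, total 554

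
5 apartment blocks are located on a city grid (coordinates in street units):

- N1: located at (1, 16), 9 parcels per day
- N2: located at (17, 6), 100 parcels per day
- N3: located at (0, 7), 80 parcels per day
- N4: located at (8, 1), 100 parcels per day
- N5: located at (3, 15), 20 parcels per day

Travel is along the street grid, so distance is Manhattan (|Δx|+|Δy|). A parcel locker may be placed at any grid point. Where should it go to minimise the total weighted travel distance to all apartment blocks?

Manhattan distance separates: Σwᵢ(|x−xᵢ|+|y−yᵢ|) = Σwᵢ|x−xᵢ| + Σwᵢ|y−yᵢ|, so x and y are optimised independently as 1-D weighted medians.
Total weight W = 309; half = 154.5.
x-coordinate, sorted with cumulative weight:
  x=0 (N3, w=80) cum 80
  x=1 (N1, w=9) cum 89
  x=3 (N5, w=20) cum 109
  x=8 (N4, w=100) cum 209  ← median
  x=17 (N2, w=100) cum 309
⇒ x* = 8
y-coordinate, sorted with cumulative weight:
  y=1 (N4, w=100) cum 100
  y=6 (N2, w=100) cum 200  ← median
  y=7 (N3, w=80) cum 280
  y=15 (N5, w=20) cum 300
  y=16 (N1, w=9) cum 309
⇒ y* = 6

(8, 6)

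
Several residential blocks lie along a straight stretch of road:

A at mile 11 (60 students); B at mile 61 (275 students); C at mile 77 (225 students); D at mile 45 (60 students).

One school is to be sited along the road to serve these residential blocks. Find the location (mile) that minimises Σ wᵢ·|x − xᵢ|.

For a sum of weighted absolute distances on a line, the optimum is the weighted median (not the mean). Total weight W = 620; half-weight = 310.
Sort by position and accumulate weight:
  mile 11 (A, w=60) → cum 60
  mile 45 (D, w=60) → cum 120
  mile 61 (B, w=275) → cum 395  ≥ 310 → median here
  mile 77 (C, w=225) → cum 620
Optimal location: mile 61.

x = 61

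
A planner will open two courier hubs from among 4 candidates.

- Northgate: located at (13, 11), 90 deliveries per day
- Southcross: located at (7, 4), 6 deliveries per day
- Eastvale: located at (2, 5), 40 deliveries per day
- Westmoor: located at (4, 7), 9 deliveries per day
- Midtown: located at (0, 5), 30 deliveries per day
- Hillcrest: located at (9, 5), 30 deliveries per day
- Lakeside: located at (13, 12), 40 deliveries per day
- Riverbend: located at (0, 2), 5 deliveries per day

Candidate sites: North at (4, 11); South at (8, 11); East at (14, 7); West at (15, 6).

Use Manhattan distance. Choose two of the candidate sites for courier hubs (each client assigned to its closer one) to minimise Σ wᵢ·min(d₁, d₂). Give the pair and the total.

{North, South}, total 1669

Evaluate every pair (each demand assigned to the nearer of the two):
  {North, South}: total = 1669
  {North, East}: total = 1681
  {North, West}: total = 1941
  {South, East}: total = 2005
  {South, West}: total = 2005
  {East, West}: total = 2185
Best pair: {North, South} with total 1669.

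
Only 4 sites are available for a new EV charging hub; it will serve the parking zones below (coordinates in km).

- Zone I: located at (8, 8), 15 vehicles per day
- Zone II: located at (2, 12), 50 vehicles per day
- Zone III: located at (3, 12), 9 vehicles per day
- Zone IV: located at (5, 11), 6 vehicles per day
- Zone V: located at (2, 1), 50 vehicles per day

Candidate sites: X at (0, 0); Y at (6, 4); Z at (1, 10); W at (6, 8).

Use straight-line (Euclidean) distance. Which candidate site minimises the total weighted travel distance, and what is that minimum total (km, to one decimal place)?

Z, total 724.0 km

Total weighted distance at each candidate:
  X (0, 0): total = 1073.6
  Y (6, 4): total = 883.6
  Z (1, 10): total = 724.0
  W (6, 8): total = 779.9
Minimum is at Z with total 724.0 km.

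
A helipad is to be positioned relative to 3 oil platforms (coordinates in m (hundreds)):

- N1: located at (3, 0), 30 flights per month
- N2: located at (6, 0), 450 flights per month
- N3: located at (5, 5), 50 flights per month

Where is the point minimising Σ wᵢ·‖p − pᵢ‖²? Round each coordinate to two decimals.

The minimiser of Σwᵢ‖p−pᵢ‖² is the weighted centroid p* = (Σwᵢpᵢ)/(Σwᵢ).
Σwᵢ = 530.
Σwᵢxᵢ = 30·3 + 450·6 + 50·5 = 3040.
Σwᵢyᵢ = 30·0 + 450·0 + 50·5 = 250.
x* = 3040/530 = 5.74, y* = 250/530 = 0.47.

(5.74, 0.47)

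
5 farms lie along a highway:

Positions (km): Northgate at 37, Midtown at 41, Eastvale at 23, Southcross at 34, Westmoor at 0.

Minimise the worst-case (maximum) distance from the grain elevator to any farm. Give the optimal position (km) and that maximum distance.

The 1-center on a line is the midpoint of the two extreme points: leftmost at 0, rightmost at 41.
Optimal location = (0 + 41)/2 = 20.5; maximum distance = (41 − 0)/2 = 20.5.

location 20.5, max distance 20.5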